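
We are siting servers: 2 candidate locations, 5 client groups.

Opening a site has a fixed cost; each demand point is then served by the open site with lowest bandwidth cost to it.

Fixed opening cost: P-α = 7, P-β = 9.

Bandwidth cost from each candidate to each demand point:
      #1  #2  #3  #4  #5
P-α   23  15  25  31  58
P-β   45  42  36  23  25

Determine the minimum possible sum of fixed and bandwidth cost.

Open {P-α, P-β}: assign each demand point to its cheapest open site.
  #1→P-α 23, #2→P-α 15, #3→P-α 25, #4→P-β 23, #5→P-β 25
  bandwidth cost 111, fixed 16 → total 127.
Compare {P-α}: bandwidth cost 152 + fixed 7 = 159.
Compare {P-β}: bandwidth cost 171 + fixed 9 = 180.

127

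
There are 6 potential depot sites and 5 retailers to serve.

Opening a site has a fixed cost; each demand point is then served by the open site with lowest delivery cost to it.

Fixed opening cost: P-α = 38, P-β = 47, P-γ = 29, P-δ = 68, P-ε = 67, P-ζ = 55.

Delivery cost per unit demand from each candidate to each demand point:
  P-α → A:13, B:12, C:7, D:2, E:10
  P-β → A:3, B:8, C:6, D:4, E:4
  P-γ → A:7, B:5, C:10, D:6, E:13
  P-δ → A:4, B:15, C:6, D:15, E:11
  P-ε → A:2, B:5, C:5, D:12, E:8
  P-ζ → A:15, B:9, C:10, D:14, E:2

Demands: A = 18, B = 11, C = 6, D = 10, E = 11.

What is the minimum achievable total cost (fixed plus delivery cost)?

305

Open {P-β, P-γ}: assign each demand point to its cheapest open site.
  A→P-β 18×3=54, B→P-γ 11×5=55, C→P-β 6×6=36, D→P-β 10×4=40, E→P-β 11×4=44
  delivery cost 229, fixed 76 → total 305.
Compare {P-β}: delivery cost 262 + fixed 47 = 309.
Compare {P-β, P-ε}: delivery cost 205 + fixed 114 = 319.
Compare {P-α, P-β, P-γ}: delivery cost 209 + fixed 114 = 323.
All other subsets cost ≥ 309. Minimum total cost: 305.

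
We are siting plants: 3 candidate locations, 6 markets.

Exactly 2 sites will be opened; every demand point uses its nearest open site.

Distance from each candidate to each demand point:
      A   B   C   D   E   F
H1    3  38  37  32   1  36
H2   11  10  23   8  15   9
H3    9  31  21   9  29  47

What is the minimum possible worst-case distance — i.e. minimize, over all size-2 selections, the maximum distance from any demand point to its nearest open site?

21

Open {H2, H3}.
  Farthest demand point is C at distance 21 (to H3); all others are ≤ 21.
With {H1, H2} the worst case is 23.
With {H1, H3} the worst case is 36.
No size-2 selection achieves below 21.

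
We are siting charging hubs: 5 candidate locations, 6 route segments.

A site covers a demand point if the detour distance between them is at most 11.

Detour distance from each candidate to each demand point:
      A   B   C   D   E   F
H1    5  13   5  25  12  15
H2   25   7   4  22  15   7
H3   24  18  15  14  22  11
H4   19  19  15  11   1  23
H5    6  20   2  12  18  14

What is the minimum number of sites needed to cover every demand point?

Coverage sets (demand points within 11 of each site):
  H1: {A, C}
  H2: {B, C, F}
  H3: {F}
  H4: {D, E}
  H5: {A, C}
No 2 sites suffice: every size-2 union leaves at least one demand point uncovered.
But {H1, H2, H4} covers everything, so the minimum is 3.

3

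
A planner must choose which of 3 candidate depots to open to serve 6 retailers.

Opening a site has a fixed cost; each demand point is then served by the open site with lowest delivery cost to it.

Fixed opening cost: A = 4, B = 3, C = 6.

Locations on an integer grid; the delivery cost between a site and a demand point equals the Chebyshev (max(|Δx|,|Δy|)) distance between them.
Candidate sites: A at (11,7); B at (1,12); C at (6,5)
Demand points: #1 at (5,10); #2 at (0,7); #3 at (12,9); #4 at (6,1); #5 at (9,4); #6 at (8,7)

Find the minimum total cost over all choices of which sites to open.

Open {A, B}: assign each demand point to its cheapest open site.
  #1→B 4, #2→B 5, #3→A 2, #4→A 6, #5→A 3, #6→A 3
  delivery cost 23, fixed 7 → total 30.
Compare {C}: delivery cost 26 + fixed 6 = 32.
Compare {A, C}: delivery cost 22 + fixed 10 = 32.
Compare {B, C}: delivery cost 24 + fixed 9 = 33.
All other subsets cost ≥ 32. Minimum total cost: 30.

30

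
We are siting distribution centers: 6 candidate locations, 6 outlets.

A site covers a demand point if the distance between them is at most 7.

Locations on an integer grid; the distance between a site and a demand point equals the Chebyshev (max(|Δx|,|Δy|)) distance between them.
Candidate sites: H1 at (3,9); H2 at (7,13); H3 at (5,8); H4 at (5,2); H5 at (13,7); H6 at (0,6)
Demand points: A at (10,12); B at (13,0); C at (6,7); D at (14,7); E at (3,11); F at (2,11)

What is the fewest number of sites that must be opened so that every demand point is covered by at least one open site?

2

Coverage sets (demand points within 7 of each site):
  H1: {A, C, E, F}
  H2: {A, C, D, E, F}
  H3: {A, C, E, F}
  H4: {C}
  H5: {A, B, C, D}
  H6: {C, E, F}
No single site covers all 6 demand points.
But {H1, H5} covers everything, so the minimum is 2.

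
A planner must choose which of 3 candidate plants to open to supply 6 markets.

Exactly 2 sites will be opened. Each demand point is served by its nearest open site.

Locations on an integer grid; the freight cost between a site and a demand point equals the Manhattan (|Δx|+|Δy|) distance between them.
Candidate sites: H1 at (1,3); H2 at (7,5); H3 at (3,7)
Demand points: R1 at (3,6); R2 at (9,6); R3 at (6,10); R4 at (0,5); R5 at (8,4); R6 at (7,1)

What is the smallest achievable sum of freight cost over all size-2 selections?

21

Open {H2, H3}.
  R1→H3 1, R2→H2 3, R3→H2 6, R4→H3 5, R5→H2 2, R6→H2 4  ⇒ total 21.
Compare {H1, H2}: total 23.
Compare {H1, H3}: total 33.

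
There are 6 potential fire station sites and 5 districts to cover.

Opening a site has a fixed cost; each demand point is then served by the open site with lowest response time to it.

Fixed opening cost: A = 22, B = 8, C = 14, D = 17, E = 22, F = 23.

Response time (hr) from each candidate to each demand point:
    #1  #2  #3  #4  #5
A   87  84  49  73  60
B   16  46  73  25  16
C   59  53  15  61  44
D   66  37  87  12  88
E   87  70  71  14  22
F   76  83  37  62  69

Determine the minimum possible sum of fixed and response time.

135

Open {B, C, D}: assign each demand point to its cheapest open site.
  #1→B 16, #2→D 37, #3→C 15, #4→D 12, #5→B 16
  response time 96, fixed 39 → total 135.
Compare {B, C}: response time 118 + fixed 22 = 140.
Compare {B, C, E}: response time 107 + fixed 44 = 151.
Compare {A, B, C, D}: response time 96 + fixed 61 = 157.
All other subsets cost ≥ 140. Minimum total cost: 135.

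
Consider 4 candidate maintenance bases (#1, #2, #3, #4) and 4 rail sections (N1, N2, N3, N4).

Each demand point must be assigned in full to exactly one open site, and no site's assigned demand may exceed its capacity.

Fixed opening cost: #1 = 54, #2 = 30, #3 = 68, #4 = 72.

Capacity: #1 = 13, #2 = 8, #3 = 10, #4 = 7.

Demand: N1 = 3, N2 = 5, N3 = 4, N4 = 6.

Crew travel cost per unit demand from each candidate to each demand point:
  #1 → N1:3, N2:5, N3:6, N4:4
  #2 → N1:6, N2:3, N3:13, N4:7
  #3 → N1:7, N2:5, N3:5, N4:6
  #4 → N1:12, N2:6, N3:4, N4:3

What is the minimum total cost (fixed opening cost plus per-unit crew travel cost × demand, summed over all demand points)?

Open {#1, #2}; cheapest assignment that respects the capacities:
  #1 (cap 13, load 13): N1, N3, N4 — cost 3×3 + 4×6 + 6×4 = 57
  #2 (cap 8, load 5): N2 — cost 5×3 = 15
  Shipping 72, fixed 84 → total 156.
  Any other capacity-feasible assignment to {#1, #2} ships for at least 72.
Compare {#2, #3}: its best feasible assignment gives total 187.
Compare {#1, #3}: its best feasible assignment gives total 200.
Every other set of open sites that can feasibly serve all demand totals ≥ 187 even under its best assignment. Minimum: 156.

156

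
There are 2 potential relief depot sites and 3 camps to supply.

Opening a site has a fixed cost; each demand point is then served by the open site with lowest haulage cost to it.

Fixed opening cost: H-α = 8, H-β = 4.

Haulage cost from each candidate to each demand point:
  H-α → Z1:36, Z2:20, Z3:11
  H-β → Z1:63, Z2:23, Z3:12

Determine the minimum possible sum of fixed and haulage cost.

Open {H-α}: assign each demand point to its cheapest open site.
  Z1→H-α 36, Z2→H-α 20, Z3→H-α 11
  haulage cost 67, fixed 8 → total 75.
Compare {H-α, H-β}: haulage cost 67 + fixed 12 = 79.
Compare {H-β}: haulage cost 98 + fixed 4 = 102.

75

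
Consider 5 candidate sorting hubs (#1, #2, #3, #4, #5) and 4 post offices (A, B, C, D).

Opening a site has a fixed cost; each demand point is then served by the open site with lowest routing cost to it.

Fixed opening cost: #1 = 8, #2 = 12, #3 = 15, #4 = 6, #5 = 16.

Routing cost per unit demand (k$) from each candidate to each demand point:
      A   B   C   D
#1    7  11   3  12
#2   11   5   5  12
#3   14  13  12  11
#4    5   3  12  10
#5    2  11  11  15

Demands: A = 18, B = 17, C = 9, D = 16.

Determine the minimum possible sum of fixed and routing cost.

304

Open {#1, #4, #5}: assign each demand point to its cheapest open site.
  A→#5 18×2=36, B→#4 17×3=51, C→#1 9×3=27, D→#4 16×10=160
  routing cost 274, fixed 30 → total 304.
Compare {#1, #2, #4, #5}: routing cost 274 + fixed 42 = 316.
Compare {#1, #3, #4, #5}: routing cost 274 + fixed 45 = 319.
Compare {#2, #4, #5}: routing cost 292 + fixed 34 = 326.
All other subsets cost ≥ 316. Minimum total cost: 304.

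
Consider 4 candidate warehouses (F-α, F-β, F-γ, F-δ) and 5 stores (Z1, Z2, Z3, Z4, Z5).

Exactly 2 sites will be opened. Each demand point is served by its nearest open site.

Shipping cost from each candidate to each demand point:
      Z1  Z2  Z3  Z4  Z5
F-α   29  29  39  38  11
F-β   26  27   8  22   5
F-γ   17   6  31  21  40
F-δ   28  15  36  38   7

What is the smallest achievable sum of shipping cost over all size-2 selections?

Open {F-β, F-γ}.
  Z1→F-γ 17, Z2→F-γ 6, Z3→F-β 8, Z4→F-γ 21, Z5→F-β 5  ⇒ total 57.
Compare {F-β, F-δ}: total 76.
Compare {F-γ, F-δ}: total 82.
No size-2 selection does better; minimum is 57.

57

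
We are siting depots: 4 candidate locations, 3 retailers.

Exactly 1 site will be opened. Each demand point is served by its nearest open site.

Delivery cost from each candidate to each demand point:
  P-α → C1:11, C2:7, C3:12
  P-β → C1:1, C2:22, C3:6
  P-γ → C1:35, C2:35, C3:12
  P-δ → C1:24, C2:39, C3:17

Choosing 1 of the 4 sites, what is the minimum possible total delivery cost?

Open {P-β}.
  C1→P-β 1, C2→P-β 22, C3→P-β 6  ⇒ total 29.
Compare {P-α}: total 30.
Compare {P-δ}: total 80.
No size-1 selection does better; minimum is 29.

29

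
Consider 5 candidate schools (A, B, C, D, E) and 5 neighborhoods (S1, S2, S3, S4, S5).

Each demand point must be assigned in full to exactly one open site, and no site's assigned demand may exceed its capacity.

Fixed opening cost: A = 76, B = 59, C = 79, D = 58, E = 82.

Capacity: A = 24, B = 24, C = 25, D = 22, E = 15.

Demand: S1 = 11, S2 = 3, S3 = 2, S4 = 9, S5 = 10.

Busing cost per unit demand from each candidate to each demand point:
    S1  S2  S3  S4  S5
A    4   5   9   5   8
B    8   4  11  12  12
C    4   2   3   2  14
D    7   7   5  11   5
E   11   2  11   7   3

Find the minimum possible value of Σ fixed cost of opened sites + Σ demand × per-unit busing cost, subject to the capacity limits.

261

Open {C, D}; cheapest assignment that respects the capacities:
  C (cap 25, load 25): S1, S2, S3, S4 — cost 11×4 + 3×2 + 2×3 + 9×2 = 74
  D (cap 22, load 10): S5 — cost 10×5 = 50
  Shipping 124, fixed 137 → total 261.
  Any other capacity-feasible assignment to {C, D} ships for at least 124.
Compare {C, E}: its best feasible assignment gives total 265.
Compare {A, D}: its best feasible assignment gives total 298.
Every other set of open sites that can feasibly serve all demand totals ≥ 265 even under its best assignment. Minimum: 261.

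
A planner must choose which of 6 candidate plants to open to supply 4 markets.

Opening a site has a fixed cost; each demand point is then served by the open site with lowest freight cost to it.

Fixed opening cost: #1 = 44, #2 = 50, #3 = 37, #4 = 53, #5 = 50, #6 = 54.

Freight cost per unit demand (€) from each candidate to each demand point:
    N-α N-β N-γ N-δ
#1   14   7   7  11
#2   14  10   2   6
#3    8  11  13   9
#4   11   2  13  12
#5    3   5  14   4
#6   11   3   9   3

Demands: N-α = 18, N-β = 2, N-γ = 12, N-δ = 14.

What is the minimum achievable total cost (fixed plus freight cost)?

Open {#2, #5}: assign each demand point to its cheapest open site.
  N-α→#5 18×3=54, N-β→#5 2×5=10, N-γ→#2 12×2=24, N-δ→#5 14×4=56
  freight cost 144, fixed 100 → total 244.
Compare {#2, #5, #6}: freight cost 126 + fixed 154 = 280.
Compare {#2, #3, #5}: freight cost 144 + fixed 137 = 281.
Compare {#1, #2, #5}: freight cost 144 + fixed 144 = 288.
All other subsets cost ≥ 280. Minimum total cost: 244.

244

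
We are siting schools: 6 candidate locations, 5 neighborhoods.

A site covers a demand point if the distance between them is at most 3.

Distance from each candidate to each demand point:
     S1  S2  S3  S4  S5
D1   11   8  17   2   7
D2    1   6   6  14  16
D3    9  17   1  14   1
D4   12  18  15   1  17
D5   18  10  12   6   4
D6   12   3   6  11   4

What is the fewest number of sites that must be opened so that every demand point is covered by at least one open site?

4

Coverage sets (demand points within 3 of each site):
  D1: {S4}
  D2: {S1}
  D3: {S3, S5}
  D4: {S4}
  D5: {}
  D6: {S2}
No 3 sites suffice: every size-3 union leaves at least one demand point uncovered.
But {D1, D2, D3, D6} covers everything, so the minimum is 4.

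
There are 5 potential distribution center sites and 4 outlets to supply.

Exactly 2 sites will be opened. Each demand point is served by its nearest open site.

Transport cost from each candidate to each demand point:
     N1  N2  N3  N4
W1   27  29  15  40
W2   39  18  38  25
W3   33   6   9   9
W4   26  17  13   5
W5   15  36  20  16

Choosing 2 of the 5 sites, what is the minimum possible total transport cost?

Open {W3, W5}.
  N1→W5 15, N2→W3 6, N3→W3 9, N4→W3 9  ⇒ total 39.
Compare {W3, W4}: total 46.
Compare {W4, W5}: total 50.
No size-2 selection does better; minimum is 39.

39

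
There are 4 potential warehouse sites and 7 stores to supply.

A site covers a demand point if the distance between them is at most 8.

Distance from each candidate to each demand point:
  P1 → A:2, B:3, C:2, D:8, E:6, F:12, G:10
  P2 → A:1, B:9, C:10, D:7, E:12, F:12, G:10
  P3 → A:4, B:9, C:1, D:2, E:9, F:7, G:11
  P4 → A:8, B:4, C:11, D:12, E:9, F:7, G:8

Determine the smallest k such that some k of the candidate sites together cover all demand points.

Coverage sets (demand points within 8 of each site):
  P1: {A, B, C, D, E}
  P2: {A, D}
  P3: {A, C, D, F}
  P4: {A, B, F, G}
No single site covers all 7 demand points.
But {P1, P4} covers everything, so the minimum is 2.

2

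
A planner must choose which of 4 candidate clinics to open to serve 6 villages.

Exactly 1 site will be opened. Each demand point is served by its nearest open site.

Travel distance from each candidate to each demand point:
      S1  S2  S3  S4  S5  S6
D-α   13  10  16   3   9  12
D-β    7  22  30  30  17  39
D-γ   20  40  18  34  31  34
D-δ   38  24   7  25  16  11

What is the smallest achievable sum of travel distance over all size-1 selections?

Open {D-α}.
  S1→D-α 13, S2→D-α 10, S3→D-α 16, S4→D-α 3, S5→D-α 9, S6→D-α 12  ⇒ total 63.
Compare {D-δ}: total 121.
Compare {D-β}: total 145.
No size-1 selection does better; minimum is 63.

63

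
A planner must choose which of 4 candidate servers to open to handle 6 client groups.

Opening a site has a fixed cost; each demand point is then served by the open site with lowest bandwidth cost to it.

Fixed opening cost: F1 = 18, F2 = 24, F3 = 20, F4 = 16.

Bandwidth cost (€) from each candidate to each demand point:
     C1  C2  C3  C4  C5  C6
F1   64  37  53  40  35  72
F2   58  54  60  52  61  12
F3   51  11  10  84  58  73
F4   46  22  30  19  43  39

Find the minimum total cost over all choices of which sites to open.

201

Open {F2, F3, F4}: assign each demand point to its cheapest open site.
  C1→F4 46, C2→F3 11, C3→F3 10, C4→F4 19, C5→F4 43, C6→F2 12
  bandwidth cost 141, fixed 60 → total 201.
Compare {F3, F4}: bandwidth cost 168 + fixed 36 = 204.
Compare {F1, F2, F3, F4}: bandwidth cost 133 + fixed 78 = 211.
Compare {F2, F4}: bandwidth cost 172 + fixed 40 = 212.
All other subsets cost ≥ 204. Minimum total cost: 201.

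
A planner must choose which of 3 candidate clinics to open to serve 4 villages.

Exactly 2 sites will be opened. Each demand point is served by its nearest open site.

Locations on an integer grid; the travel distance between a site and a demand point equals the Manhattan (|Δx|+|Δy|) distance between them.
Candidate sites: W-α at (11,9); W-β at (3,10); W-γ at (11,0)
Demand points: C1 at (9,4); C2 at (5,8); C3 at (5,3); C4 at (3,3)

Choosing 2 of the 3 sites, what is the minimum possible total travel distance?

26

Open {W-β, W-γ}.
  C1→W-γ 6, C2→W-β 4, C3→W-β 9, C4→W-β 7  ⇒ total 26.
Compare {W-α, W-β}: total 27.
Compare {W-α, W-γ}: total 33.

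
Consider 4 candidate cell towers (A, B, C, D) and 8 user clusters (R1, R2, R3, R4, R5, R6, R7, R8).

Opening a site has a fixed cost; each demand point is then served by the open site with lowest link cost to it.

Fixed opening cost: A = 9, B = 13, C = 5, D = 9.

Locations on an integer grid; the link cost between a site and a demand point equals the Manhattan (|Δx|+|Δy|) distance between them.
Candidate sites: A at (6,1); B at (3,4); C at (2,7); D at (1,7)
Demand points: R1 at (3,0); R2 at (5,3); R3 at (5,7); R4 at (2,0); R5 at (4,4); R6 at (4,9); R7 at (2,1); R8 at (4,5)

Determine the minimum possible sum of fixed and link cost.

Open {B}: assign each demand point to its cheapest open site.
  R1→B 4, R2→B 3, R3→B 5, R4→B 5, R5→B 1, R6→B 6, R7→B 4, R8→B 2
  link cost 30, fixed 13 → total 43.
Compare {B, C}: link cost 26 + fixed 18 = 44.
Compare {A, C}: link cost 32 + fixed 14 = 46.
Compare {C}: link cost 44 + fixed 5 = 49.
All other subsets cost ≥ 44. Minimum total cost: 43.

43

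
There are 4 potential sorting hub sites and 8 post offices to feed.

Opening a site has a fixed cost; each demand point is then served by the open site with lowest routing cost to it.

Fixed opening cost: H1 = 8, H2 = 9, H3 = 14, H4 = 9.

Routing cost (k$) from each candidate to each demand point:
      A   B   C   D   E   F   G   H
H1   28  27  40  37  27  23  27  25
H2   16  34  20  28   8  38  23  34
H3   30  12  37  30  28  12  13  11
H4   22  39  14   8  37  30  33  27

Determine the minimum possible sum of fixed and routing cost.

Open {H2, H3, H4}: assign each demand point to its cheapest open site.
  A→H2 16, B→H3 12, C→H4 14, D→H4 8, E→H2 8, F→H3 12, G→H3 13, H→H3 11
  routing cost 94, fixed 32 → total 126.
Compare {H1, H2, H3, H4}: routing cost 94 + fixed 40 = 134.
Compare {H2, H3}: routing cost 120 + fixed 23 = 143.
Compare {H3, H4}: routing cost 120 + fixed 23 = 143.
All other subsets cost ≥ 134. Minimum total cost: 126.

126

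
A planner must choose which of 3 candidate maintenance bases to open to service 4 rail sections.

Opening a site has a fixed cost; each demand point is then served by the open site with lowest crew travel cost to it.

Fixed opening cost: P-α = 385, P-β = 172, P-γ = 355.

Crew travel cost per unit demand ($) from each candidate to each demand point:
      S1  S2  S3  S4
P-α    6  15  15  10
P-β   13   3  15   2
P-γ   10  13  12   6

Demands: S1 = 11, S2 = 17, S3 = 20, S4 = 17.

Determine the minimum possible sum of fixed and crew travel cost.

700

Open {P-β}: assign each demand point to its cheapest open site.
  S1→P-β 11×13=143, S2→P-β 17×3=51, S3→P-β 20×15=300, S4→P-β 17×2=34
  crew travel cost 528, fixed 172 → total 700.
Compare {P-β, P-γ}: crew travel cost 435 + fixed 527 = 962.
Compare {P-α, P-β}: crew travel cost 451 + fixed 557 = 1008.
Compare {P-γ}: crew travel cost 673 + fixed 355 = 1028.
All other subsets cost ≥ 962. Minimum total cost: 700.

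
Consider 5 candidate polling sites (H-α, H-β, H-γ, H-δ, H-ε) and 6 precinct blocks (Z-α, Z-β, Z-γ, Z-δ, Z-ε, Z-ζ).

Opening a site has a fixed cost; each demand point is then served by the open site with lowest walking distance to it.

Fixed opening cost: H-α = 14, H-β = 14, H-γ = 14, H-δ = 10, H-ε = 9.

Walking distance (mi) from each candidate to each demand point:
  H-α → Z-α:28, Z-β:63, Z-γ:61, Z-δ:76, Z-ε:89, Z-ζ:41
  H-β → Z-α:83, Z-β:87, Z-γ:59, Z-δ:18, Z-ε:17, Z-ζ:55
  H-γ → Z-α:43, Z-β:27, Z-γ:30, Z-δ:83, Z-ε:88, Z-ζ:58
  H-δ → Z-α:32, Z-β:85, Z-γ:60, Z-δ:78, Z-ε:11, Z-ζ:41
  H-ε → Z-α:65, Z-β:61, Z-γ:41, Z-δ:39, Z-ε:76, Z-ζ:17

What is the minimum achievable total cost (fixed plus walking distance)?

Open {H-β, H-γ, H-δ, H-ε}: assign each demand point to its cheapest open site.
  Z-α→H-δ 32, Z-β→H-γ 27, Z-γ→H-γ 30, Z-δ→H-β 18, Z-ε→H-δ 11, Z-ζ→H-ε 17
  walking distance 135, fixed 47 → total 182.
Compare {H-α, H-β, H-γ, H-ε}: walking distance 137 + fixed 51 = 188.
Compare {H-β, H-γ, H-ε}: walking distance 152 + fixed 37 = 189.
Compare {H-γ, H-δ, H-ε}: walking distance 156 + fixed 33 = 189.
All other subsets cost ≥ 188. Minimum total cost: 182.

182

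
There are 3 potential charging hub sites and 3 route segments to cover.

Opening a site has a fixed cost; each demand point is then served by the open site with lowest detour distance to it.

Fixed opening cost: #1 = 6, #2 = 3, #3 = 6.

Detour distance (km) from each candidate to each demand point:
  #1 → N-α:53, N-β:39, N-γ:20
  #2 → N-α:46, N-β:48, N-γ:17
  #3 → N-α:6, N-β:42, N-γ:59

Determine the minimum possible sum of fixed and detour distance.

Open {#2, #3}: assign each demand point to its cheapest open site.
  N-α→#3 6, N-β→#3 42, N-γ→#2 17
  detour distance 65, fixed 9 → total 74.
Compare {#1, #3}: detour distance 65 + fixed 12 = 77.
Compare {#1, #2, #3}: detour distance 62 + fixed 15 = 77.
Compare {#1, #2}: detour distance 102 + fixed 9 = 111.
All other subsets cost ≥ 77. Minimum total cost: 74.

74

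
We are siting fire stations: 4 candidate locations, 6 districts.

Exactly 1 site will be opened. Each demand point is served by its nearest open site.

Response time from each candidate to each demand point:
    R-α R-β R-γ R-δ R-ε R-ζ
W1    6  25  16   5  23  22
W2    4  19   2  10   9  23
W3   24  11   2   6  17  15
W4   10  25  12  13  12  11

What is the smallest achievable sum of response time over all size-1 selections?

Open {W2}.
  R-α→W2 4, R-β→W2 19, R-γ→W2 2, R-δ→W2 10, R-ε→W2 9, R-ζ→W2 23  ⇒ total 67.
Compare {W3}: total 75.
Compare {W4}: total 83.
No size-1 selection does better; minimum is 67.

67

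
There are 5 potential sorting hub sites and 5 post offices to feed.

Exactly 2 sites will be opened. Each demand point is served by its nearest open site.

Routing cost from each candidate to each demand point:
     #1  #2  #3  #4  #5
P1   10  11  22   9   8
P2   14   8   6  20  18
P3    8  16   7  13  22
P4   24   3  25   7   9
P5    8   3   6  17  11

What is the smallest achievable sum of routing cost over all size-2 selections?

33

Open {P4, P5}.
  #1→P5 8, #2→P4 3, #3→P5 6, #4→P4 7, #5→P4 9  ⇒ total 33.
Compare {P1, P5}: total 34.
Compare {P3, P4}: total 34.
No size-2 selection does better; minimum is 33.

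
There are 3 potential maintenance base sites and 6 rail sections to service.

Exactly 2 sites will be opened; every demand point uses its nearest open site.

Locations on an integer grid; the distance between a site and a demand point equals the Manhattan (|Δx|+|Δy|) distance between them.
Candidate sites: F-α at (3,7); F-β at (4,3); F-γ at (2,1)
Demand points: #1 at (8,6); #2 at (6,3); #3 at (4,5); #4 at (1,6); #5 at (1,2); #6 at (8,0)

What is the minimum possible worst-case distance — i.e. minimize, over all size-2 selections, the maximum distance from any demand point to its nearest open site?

Open {F-α, F-β}.
  Farthest demand point is #6 at distance 7 (to F-β); all others are ≤ 7.
With {F-α, F-γ} the worst case is 7.
With {F-β, F-γ} the worst case is 7.
No size-2 selection achieves below 7.

7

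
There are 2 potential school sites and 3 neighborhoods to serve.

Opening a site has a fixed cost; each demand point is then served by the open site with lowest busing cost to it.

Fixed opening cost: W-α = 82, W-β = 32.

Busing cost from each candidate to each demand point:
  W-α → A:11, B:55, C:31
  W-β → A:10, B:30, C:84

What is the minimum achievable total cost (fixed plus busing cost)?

156

Open {W-β}: assign each demand point to its cheapest open site.
  A→W-β 10, B→W-β 30, C→W-β 84
  busing cost 124, fixed 32 → total 156.
Compare {W-α}: busing cost 97 + fixed 82 = 179.
Compare {W-α, W-β}: busing cost 71 + fixed 114 = 185.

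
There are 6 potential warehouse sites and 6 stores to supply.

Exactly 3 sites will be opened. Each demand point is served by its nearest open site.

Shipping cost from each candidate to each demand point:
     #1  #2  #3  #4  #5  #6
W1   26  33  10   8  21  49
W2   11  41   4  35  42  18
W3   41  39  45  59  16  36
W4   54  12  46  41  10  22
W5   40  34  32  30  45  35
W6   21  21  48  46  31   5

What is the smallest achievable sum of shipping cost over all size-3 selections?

63

Open {W1, W2, W4}.
  #1→W2 11, #2→W4 12, #3→W2 4, #4→W1 8, #5→W4 10, #6→W2 18  ⇒ total 63.
Compare {W1, W4, W6}: total 66.
Compare {W1, W2, W6}: total 70.
No size-3 selection does better; minimum is 63.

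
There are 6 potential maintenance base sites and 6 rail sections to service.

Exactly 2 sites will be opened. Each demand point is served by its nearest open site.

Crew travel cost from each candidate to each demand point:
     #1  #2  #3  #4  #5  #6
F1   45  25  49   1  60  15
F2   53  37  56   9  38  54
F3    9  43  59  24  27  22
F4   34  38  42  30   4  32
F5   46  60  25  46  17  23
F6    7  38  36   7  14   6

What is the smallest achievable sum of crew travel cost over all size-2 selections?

Open {F1, F6}.
  #1→F6 7, #2→F1 25, #3→F6 36, #4→F1 1, #5→F6 14, #6→F6 6  ⇒ total 89.
Compare {F5, F6}: total 97.
Compare {F4, F6}: total 98.
No size-2 selection does better; minimum is 89.

89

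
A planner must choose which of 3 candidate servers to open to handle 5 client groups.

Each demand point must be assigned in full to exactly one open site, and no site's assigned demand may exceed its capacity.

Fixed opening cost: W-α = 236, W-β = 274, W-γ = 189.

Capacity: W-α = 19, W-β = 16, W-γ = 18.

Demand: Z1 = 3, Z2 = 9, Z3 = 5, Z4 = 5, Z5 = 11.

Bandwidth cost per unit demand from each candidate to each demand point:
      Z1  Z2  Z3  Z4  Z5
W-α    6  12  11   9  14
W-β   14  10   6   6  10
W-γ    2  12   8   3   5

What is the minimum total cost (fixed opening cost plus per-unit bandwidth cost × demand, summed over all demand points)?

Open {W-α, W-γ}; cheapest assignment that respects the capacities:
  W-α (cap 19, load 17): Z1, Z2, Z3 — cost 3×6 + 9×12 + 5×11 = 181
  W-γ (cap 18, load 16): Z4, Z5 — cost 5×3 + 11×5 = 70
  Shipping 251, fixed 425 → total 676.
  Any other capacity-feasible assignment to {W-α, W-γ} ships for at least 251.
Compare {W-β, W-γ}: its best feasible assignment gives total 732.
Compare {W-α, W-β}: its best feasible assignment gives total 821.
Every other set of open sites that can feasibly serve all demand totals ≥ 732 even under its best assignment. Minimum: 676.

676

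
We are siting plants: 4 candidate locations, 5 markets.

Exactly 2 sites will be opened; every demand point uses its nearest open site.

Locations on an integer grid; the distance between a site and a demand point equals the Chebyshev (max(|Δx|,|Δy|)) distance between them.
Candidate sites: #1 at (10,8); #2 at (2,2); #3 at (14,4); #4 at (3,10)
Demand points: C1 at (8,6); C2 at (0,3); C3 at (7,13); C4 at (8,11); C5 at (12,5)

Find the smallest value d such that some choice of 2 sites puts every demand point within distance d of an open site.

Open {#1, #2}.
  Farthest demand point is C3 at distance 5 (to #1); all others are ≤ 5.
With {#1, #4} the worst case is 7.
With {#3, #4} the worst case is 7.
No size-2 selection achieves below 5.

5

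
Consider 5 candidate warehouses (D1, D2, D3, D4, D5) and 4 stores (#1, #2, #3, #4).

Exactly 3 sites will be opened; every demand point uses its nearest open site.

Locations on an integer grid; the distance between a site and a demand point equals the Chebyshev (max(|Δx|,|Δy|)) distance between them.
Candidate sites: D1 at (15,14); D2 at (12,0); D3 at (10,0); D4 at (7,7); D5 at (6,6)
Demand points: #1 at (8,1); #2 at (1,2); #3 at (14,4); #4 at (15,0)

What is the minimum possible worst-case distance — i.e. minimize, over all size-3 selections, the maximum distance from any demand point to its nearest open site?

Open {D1, D2, D5}.
  Farthest demand point is #2 at distance 5 (to D5); all others are ≤ 5.
With {D1, D3, D5} the worst case is 5.
With {D2, D3, D5} the worst case is 5.
No size-3 selection achieves below 5.

5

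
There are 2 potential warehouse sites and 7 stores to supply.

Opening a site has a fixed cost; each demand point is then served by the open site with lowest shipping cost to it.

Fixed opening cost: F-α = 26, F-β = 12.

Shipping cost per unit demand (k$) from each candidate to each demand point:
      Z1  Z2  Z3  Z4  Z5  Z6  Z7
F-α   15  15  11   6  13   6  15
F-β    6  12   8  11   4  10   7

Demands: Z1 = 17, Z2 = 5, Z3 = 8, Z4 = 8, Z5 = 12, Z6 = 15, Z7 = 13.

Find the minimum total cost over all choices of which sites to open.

541

Open {F-α, F-β}: assign each demand point to its cheapest open site.
  Z1→F-β 17×6=102, Z2→F-β 5×12=60, Z3→F-β 8×8=64, Z4→F-α 8×6=48, Z5→F-β 12×4=48, Z6→F-α 15×6=90, Z7→F-β 13×7=91
  shipping cost 503, fixed 38 → total 541.
Compare {F-β}: shipping cost 603 + fixed 12 = 615.
Compare {F-α}: shipping cost 907 + fixed 26 = 933.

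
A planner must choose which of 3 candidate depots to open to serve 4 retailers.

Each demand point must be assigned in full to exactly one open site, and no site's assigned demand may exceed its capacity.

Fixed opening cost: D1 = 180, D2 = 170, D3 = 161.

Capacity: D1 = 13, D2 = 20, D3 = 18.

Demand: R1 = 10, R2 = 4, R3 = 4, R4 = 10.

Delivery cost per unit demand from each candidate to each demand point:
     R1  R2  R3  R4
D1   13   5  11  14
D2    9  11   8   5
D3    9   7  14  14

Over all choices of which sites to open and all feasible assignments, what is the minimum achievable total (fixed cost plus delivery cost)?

Open {D2, D3}; cheapest assignment that respects the capacities:
  D2 (cap 20, load 14): R3, R4 — cost 4×8 + 10×5 = 82
  D3 (cap 18, load 14): R1, R2 — cost 10×9 + 4×7 = 118
  Shipping 200, fixed 331 → total 531.
  Any other capacity-feasible assignment to {D2, D3} ships for at least 200.
Compare {D1, D2}: its best feasible assignment gives total 554.
Compare {D1, D3}: its best feasible assignment gives total 655.
Every other set of open sites that can feasibly serve all demand totals ≥ 554 even under its best assignment. Minimum: 531.

531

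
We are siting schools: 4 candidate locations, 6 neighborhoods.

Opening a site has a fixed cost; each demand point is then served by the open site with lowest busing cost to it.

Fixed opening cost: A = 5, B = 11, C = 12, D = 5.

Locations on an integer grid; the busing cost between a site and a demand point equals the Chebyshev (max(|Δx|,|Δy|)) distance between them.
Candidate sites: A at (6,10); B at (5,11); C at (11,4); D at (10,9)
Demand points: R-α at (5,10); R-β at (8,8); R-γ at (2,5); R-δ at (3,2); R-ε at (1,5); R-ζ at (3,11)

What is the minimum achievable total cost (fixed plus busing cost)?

29

Open {A}: assign each demand point to its cheapest open site.
  R-α→A 1, R-β→A 2, R-γ→A 5, R-δ→A 8, R-ε→A 5, R-ζ→A 3
  busing cost 24, fixed 5 → total 29.
Compare {A, D}: busing cost 23 + fixed 10 = 33.
Compare {B}: busing cost 27 + fixed 11 = 38.
Compare {A, B}: busing cost 23 + fixed 16 = 39.
All other subsets cost ≥ 33. Minimum total cost: 29.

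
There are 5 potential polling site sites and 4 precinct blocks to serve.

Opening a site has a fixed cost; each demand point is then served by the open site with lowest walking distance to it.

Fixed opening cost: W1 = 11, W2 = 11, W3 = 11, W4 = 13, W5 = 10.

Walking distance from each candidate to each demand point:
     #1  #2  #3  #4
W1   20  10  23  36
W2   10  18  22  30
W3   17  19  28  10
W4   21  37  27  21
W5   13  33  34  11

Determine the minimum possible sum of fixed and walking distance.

Open {W1, W5}: assign each demand point to its cheapest open site.
  #1→W5 13, #2→W1 10, #3→W1 23, #4→W5 11
  walking distance 57, fixed 21 → total 78.
Compare {W1, W3}: walking distance 60 + fixed 22 = 82.
Compare {W2, W3}: walking distance 60 + fixed 22 = 82.
Compare {W2, W5}: walking distance 61 + fixed 21 = 82.
All other subsets cost ≥ 82. Minimum total cost: 78.

78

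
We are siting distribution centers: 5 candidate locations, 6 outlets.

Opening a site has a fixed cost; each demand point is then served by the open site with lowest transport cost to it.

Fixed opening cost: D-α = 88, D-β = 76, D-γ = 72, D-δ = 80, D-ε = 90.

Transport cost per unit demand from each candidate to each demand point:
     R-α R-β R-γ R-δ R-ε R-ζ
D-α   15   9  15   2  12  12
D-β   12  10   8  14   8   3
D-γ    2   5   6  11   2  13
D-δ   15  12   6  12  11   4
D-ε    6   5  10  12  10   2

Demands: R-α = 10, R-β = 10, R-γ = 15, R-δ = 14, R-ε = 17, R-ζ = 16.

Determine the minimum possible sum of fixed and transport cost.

504

Open {D-α, D-γ, D-ε}: assign each demand point to its cheapest open site.
  R-α→D-γ 10×2=20, R-β→D-γ 10×5=50, R-γ→D-γ 15×6=90, R-δ→D-α 14×2=28, R-ε→D-γ 17×2=34, R-ζ→D-ε 16×2=32
  transport cost 254, fixed 250 → total 504.
Compare {D-α, D-β, D-γ}: transport cost 270 + fixed 236 = 506.
Compare {D-α, D-γ, D-δ}: transport cost 286 + fixed 240 = 526.
Compare {D-γ, D-ε}: transport cost 380 + fixed 162 = 542.
All other subsets cost ≥ 506. Minimum total cost: 504.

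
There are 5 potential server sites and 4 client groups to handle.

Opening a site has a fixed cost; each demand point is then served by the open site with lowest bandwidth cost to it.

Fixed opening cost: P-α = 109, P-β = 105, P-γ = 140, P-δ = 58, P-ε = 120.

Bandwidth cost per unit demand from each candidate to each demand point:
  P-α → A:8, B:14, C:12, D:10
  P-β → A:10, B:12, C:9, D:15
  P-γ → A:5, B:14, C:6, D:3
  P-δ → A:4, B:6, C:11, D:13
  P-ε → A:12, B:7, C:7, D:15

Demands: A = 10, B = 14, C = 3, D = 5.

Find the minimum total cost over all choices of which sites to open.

Open {P-δ}: assign each demand point to its cheapest open site.
  A→P-δ 10×4=40, B→P-δ 14×6=84, C→P-δ 3×11=33, D→P-δ 5×13=65
  bandwidth cost 222, fixed 58 → total 280.
Compare {P-γ, P-δ}: bandwidth cost 157 + fixed 198 = 355.
Compare {P-α, P-δ}: bandwidth cost 207 + fixed 167 = 374.
Compare {P-β, P-δ}: bandwidth cost 216 + fixed 163 = 379.
All other subsets cost ≥ 355. Minimum total cost: 280.

280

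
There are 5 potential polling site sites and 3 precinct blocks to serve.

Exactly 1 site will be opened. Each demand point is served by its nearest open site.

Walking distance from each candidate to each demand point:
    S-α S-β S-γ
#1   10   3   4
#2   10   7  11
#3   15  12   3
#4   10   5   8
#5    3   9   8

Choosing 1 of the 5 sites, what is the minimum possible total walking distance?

Open {#1}.
  S-α→#1 10, S-β→#1 3, S-γ→#1 4  ⇒ total 17.
Compare {#5}: total 20.
Compare {#4}: total 23.
No size-1 selection does better; minimum is 17.

17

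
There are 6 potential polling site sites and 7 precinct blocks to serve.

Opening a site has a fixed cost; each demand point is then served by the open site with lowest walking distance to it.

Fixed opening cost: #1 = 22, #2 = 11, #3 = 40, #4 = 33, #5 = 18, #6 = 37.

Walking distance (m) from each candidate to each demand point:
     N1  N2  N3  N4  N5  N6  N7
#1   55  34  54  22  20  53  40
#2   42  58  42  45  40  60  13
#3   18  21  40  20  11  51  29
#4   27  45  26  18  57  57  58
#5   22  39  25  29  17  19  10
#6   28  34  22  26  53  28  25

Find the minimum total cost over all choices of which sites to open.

Open {#5}: assign each demand point to its cheapest open site.
  N1→#5 22, N2→#5 39, N3→#5 25, N4→#5 29, N5→#5 17, N6→#5 19, N7→#5 10
  walking distance 161, fixed 18 → total 179.
Compare {#3, #5}: walking distance 124 + fixed 58 = 182.
Compare {#1, #5}: walking distance 149 + fixed 40 = 189.
Compare {#2, #5}: walking distance 161 + fixed 29 = 190.
All other subsets cost ≥ 182. Minimum total cost: 179.

179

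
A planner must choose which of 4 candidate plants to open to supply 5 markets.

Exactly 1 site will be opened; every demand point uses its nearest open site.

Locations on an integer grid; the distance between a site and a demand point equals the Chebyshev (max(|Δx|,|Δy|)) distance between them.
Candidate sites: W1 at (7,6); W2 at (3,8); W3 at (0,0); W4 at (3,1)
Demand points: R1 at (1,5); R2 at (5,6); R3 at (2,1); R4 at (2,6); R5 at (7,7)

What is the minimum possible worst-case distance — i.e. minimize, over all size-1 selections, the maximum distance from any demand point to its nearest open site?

6

Open {W1}.
  Farthest demand point is R1 at distance 6 (to W1); all others are ≤ 6.
With {W4} the worst case is 6.
With {W2} the worst case is 7.
No size-1 selection achieves below 6.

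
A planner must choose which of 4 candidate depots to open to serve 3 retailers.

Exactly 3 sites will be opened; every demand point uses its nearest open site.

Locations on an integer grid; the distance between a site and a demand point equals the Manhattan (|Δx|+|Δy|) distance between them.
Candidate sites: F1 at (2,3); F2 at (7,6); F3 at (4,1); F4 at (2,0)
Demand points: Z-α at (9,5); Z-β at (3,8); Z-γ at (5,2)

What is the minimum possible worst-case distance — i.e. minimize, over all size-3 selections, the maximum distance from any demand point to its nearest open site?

Open {F1, F2, F3}.
  Farthest demand point is Z-β at distance 6 (to F1); all others are ≤ 6.
With {F1, F2, F4} the worst case is 6.
With {F2, F3, F4} the worst case is 6.
No size-3 selection achieves below 6.

6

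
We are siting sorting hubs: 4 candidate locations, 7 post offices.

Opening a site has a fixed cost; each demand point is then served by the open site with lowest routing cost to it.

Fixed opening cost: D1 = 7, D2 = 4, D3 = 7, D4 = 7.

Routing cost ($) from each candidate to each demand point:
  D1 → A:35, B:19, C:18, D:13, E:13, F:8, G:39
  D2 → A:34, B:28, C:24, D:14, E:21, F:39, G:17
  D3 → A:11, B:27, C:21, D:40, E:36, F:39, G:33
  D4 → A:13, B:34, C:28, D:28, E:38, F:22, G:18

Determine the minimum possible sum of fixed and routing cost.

Open {D1, D4}: assign each demand point to its cheapest open site.
  A→D4 13, B→D1 19, C→D1 18, D→D1 13, E→D1 13, F→D1 8, G→D4 18
  routing cost 102, fixed 14 → total 116.
Compare {D1, D2, D3}: routing cost 99 + fixed 18 = 117.
Compare {D1, D2, D4}: routing cost 101 + fixed 18 = 119.
Compare {D1, D3, D4}: routing cost 100 + fixed 21 = 121.
All other subsets cost ≥ 117. Minimum total cost: 116.

116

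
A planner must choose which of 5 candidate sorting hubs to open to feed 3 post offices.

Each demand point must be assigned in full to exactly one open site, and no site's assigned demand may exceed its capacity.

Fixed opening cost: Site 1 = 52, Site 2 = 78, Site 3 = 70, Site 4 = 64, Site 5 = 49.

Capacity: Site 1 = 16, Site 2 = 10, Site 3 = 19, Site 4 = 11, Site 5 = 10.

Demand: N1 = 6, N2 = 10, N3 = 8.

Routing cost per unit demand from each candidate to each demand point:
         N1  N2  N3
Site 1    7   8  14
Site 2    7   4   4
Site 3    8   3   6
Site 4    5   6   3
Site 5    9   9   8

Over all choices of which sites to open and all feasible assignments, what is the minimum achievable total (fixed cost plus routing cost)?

Open {Site 3, Site 4}; cheapest assignment that respects the capacities:
  Site 3 (cap 19, load 16): N1, N2 — cost 6×8 + 10×3 = 78
  Site 4 (cap 11, load 8): N3 — cost 8×3 = 24
  Shipping 102, fixed 134 → total 236.
  Any other capacity-feasible assignment to {Site 3, Site 4} ships for at least 102.
Compare {Site 1, Site 3}: its best feasible assignment gives total 242.
Compare {Site 3, Site 5}: its best feasible assignment gives total 251.
Every other set of open sites that can feasibly serve all demand totals ≥ 242 even under its best assignment. Minimum: 236.

236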